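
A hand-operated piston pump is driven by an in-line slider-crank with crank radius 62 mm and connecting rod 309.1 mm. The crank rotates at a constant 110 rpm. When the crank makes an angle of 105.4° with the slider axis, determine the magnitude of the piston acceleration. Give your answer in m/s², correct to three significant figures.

ω = 2π·110/60 = 11.52 rad/s
x(θ) = r cosθ + √(L² − r² sin²θ); with ω constant, a = ω²·d²x/dθ².
d²x/dθ² = −r cosθ − r²(cos2θ)/√u − r⁴ sin²2θ/(4u^{3/2}),  u = L² − r² sin²θ = 0.0919699 m².
Substituting r = 0.062 m, L = 0.3091 m, θ = 105.4°: d²x/dθ² = +0.027317 m.
a = ω²·d²x/dθ² = (11.52)²·(+0.027317) = +3.6248 m/s²;  |a| = 3.6248 m/s².

3.62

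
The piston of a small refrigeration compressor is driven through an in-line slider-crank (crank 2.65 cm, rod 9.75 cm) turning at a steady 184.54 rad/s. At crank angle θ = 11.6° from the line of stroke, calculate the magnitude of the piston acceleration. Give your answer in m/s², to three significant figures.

1110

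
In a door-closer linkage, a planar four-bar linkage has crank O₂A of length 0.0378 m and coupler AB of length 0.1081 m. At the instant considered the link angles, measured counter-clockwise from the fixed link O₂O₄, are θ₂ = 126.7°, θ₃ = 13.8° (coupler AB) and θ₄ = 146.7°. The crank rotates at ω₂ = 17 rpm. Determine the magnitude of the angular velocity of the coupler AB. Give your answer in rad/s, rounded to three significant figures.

0.291

ω₂ = 1.78 rad/s (from 17 rpm).
Differentiating the loop-closure r₂e^{iθ₂}+r₃e^{iθ₃}=r₁+r₄e^{iθ₄} gives r₂ω₂e^{iθ₂}+r₃ω₃e^{iθ₃}=r₄ω₄e^{iθ₄}.
Eliminating the other unknown: ω₃ = r₂ω₂ sin(θ₄−θ₂) / [r₃ sin(θ₃−θ₄)].
Numerator sine = +0.34202; denominator sine = -0.73254.
Result = 0.0378·1.78·(+0.34202) / (0.1081·(-0.73254)) = -0.29064 rad/s; magnitude 0.29064 rad/s.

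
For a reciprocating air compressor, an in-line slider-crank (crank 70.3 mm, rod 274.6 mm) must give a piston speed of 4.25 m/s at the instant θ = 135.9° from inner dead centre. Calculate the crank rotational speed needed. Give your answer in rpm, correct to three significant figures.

1020

For an in-line slider-crank, |v_piston| = rω|sinθ|·[1 + r cosθ/√(L² − r² sin²θ)].
With r = 0.0703 m, L = 0.2746 m, θ = 135.9°: the bracketed kinematic factor |dx/dθ| = 0.039782 m.
ω = v/|dx/dθ| = 4.25/0.039782 = 106.83 rad/s.
N = 60ω/(2π) = 1020.2 rpm.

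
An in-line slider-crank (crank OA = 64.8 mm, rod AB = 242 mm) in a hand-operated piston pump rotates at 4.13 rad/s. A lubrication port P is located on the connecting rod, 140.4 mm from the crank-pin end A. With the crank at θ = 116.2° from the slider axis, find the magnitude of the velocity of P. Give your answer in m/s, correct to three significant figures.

0.229

ω = 4.13 rad/s.  Crank-pin speed |V_A| = rω = 0.26762 m/s, perpendicular to OA.
Rod angle: sinφ = −(r/L) sinθ ⇒ φ = -13.902°; ω_rod = −rω cosθ/√(L²−r²sin²θ) = +0.50299 rad/s.
V_P = V_A + ω_rod × AP, with AP = 0.1404 m along the rod.
Components: V_Px = −rω sinθ − a·ω_rod·sinφ = -0.22316 m/s;  V_Py = rω cosθ + a·ω_rod·cosφ = -0.049607 m/s.
|V_P| = √(V_Px² + V_Py²) = 0.22861 m/s.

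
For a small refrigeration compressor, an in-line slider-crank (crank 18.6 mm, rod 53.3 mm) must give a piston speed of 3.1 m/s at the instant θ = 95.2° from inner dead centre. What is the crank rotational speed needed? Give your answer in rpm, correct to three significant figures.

For an in-line slider-crank, |v_piston| = rω|sinθ|·[1 + r cosθ/√(L² − r² sin²θ)].
With r = 0.0186 m, L = 0.0533 m, θ = 95.2°: the bracketed kinematic factor |dx/dθ| = 0.017899 m.
ω = v/|dx/dθ| = 3.1/0.017899 = 173.2 rad/s.
N = 60ω/(2π) = 1653.9 rpm.

1650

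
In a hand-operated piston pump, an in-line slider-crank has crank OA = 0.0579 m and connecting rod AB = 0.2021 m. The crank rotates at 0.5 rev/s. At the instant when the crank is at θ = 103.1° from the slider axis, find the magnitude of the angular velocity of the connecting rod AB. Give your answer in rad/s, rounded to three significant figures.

ω = 3.142 rad/s (converted from 0.5 rev/s).
The rod makes angle φ with the slider axis where L sinφ = r sinθ; differentiating, L cosφ·φ̇ = r ω cosθ.
L cosφ = √(L² − r² sin²θ) = 0.19407 m.
|ω_rod| = r ω |cosθ| / √(L² − r² sin²θ) = 0.0579·3.142·0.22665/0.19407 = 0.21243 rad/s.

0.212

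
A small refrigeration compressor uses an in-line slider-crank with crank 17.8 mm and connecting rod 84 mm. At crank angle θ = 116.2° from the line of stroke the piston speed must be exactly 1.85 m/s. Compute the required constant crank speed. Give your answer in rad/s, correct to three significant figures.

For an in-line slider-crank, |v_piston| = rω|sinθ|·[1 + r cosθ/√(L² − r² sin²θ)].
With r = 0.0178 m, L = 0.084 m, θ = 116.2°: the bracketed kinematic factor |dx/dθ| = 0.014449 m.
ω = v/|dx/dθ| = 1.85/0.014449 = 128.03 rad/s.

128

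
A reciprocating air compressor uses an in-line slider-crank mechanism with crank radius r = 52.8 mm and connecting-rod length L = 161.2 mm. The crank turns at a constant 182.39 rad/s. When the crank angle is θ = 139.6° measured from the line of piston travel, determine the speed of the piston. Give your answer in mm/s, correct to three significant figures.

4650

ω = 182.4 rad/s
For an in-line slider-crank, x = r cosθ + √(L² − r² sin²θ), so v = −rω sinθ·[1 + r cosθ/√(L² − r² sin²θ)].
With r = 0.0528 m, L = 0.1612 m, θ = 139.6°: √(L² − r² sin²θ) = 0.15753 m.
v = −0.0528·182.4·0.64812·[1 + 0.0528·-0.76154/0.15753] = -4.6483 m/s.
|v| = 4.6483 m/s = 4648.3 mm/s.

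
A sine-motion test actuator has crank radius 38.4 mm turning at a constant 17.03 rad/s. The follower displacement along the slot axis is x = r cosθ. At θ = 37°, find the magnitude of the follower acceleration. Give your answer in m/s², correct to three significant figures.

ω = 17.03 rad/s
x = r cosθ ⇒ ẍ = −rω² cosθ (ω constant).
|a| = rω²|cosθ| = 0.0384·(17.03)²·|cos 37°| = 8.8942 m/s².

8.89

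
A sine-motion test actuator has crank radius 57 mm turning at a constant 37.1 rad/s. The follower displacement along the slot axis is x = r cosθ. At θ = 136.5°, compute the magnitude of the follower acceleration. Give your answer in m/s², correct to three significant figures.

56.9

ω = 37.1 rad/s
x = r cosθ ⇒ ẍ = −rω² cosθ (ω constant).
|a| = rω²|cosθ| = 0.057·(37.1)²·|cos 136.5°| = 56.91 m/s².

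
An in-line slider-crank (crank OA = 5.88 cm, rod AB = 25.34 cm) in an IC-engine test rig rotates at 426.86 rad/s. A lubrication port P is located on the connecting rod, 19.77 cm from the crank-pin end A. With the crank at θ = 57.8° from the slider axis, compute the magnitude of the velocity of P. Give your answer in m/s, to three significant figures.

23.5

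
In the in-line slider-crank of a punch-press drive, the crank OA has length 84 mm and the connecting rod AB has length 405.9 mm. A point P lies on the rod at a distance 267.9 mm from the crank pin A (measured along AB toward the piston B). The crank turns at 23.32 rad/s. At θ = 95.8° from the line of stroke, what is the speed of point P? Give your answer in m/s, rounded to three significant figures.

1.92

ω = 23.32 rad/s.  Crank-pin speed |V_A| = rω = 1.9589 m/s, perpendicular to OA.
Rod angle: sinφ = −(r/L) sinθ ⇒ φ = -11.881°; ω_rod = −rω cosθ/√(L²−r²sin²θ) = +0.49838 rad/s.
V_P = V_A + ω_rod × AP, with AP = 0.2679 m along the rod.
Components: V_Px = −rω sinθ − a·ω_rod·sinφ = -1.9214 m/s;  V_Py = rω cosθ + a·ω_rod·cosφ = -0.067303 m/s.
|V_P| = √(V_Px² + V_Py²) = 1.9225 m/s.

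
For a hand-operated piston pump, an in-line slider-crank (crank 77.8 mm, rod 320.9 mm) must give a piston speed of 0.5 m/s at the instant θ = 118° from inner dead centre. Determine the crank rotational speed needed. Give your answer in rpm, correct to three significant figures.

For an in-line slider-crank, |v_piston| = rω|sinθ|·[1 + r cosθ/√(L² − r² sin²θ)].
With r = 0.0778 m, L = 0.3209 m, θ = 118°: the bracketed kinematic factor |dx/dθ| = 0.060689 m.
ω = v/|dx/dθ| = 0.5/0.060689 = 8.2387 rad/s.
N = 60ω/(2π) = 78.674 rpm.

78.7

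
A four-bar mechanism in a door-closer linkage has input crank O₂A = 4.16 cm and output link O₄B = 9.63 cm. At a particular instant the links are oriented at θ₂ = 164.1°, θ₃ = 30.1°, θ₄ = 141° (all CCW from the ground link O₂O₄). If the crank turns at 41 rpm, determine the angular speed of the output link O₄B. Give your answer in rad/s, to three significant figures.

ω₂ = 4.294 rad/s (from 41 rpm).
Differentiating the loop-closure r₂e^{iθ₂}+r₃e^{iθ₃}=r₁+r₄e^{iθ₄} gives r₂ω₂e^{iθ₂}+r₃ω₃e^{iθ₃}=r₄ω₄e^{iθ₄}.
Eliminating the other unknown: ω₄ = r₂ω₂ sin(θ₂−θ₃) / [r₄ sin(θ₄−θ₃)].
Numerator sine = +0.71934; denominator sine = +0.93420.
Result = 0.0416·4.294·(+0.71934) / (0.0963·(+0.93420)) = +1.4281 rad/s; magnitude 1.4281 rad/s.

1.43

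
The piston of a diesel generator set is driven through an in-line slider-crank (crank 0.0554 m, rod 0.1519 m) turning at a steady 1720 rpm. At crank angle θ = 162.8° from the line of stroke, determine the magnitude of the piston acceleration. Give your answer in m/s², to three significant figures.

ω = 2π·1720/60 = 180.1 rad/s
x(θ) = r cosθ + √(L² − r² sin²θ); with ω constant, a = ω²·d²x/dθ².
d²x/dθ² = −r cosθ − r²(cos2θ)/√u − r⁴ sin²2θ/(4u^{3/2}),  u = L² − r² sin²θ = 0.0228052 m².
Substituting r = 0.0554 m, L = 0.1519 m, θ = 162.8°: d²x/dθ² = +0.035935 m.
a = ω²·d²x/dθ² = (180.1)²·(+0.035935) = +1165.8 m/s²;  |a| = 1165.8 m/s².

1170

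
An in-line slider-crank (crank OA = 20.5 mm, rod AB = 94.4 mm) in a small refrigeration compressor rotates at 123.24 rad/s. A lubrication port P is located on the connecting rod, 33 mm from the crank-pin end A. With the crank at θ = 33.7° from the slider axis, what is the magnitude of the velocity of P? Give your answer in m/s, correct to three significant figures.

2.02

ω = 123.2 rad/s.  Crank-pin speed |V_A| = rω = 2.5264 m/s, perpendicular to OA.
Rod angle: sinφ = −(r/L) sinθ ⇒ φ = -6.920°; ω_rod = −rω cosθ/√(L²−r²sin²θ) = -22.429 rad/s.
V_P = V_A + ω_rod × AP, with AP = 0.033 m along the rod.
Components: V_Px = −rω sinθ − a·ω_rod·sinφ = -1.491 m/s;  V_Py = rω cosθ + a·ω_rod·cosφ = +1.3671 m/s.
|V_P| = √(V_Px² + V_Py²) = 2.0228 m/s.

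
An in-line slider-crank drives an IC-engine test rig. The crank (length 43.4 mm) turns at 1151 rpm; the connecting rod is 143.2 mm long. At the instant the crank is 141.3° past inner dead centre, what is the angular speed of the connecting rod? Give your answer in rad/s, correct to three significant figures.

29.0

ω = 120.5 rad/s (converted from 1151 rpm).
The rod makes angle φ with the slider axis where L sinφ = r sinθ; differentiating, L cosφ·φ̇ = r ω cosθ.
L cosφ = √(L² − r² sin²θ) = 0.14061 m.
|ω_rod| = r ω |cosθ| / √(L² − r² sin²θ) = 0.0434·120.5·0.78043/0.14061 = 29.035 rad/s.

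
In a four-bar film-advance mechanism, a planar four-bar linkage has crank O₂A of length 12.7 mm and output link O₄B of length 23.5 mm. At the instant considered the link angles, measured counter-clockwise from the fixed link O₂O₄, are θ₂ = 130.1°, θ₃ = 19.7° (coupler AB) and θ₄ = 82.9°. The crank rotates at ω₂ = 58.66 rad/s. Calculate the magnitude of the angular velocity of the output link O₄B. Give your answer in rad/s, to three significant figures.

33.3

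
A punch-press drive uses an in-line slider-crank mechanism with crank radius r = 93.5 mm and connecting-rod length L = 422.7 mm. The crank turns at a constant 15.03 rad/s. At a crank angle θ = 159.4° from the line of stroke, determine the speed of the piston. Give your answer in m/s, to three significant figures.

0.392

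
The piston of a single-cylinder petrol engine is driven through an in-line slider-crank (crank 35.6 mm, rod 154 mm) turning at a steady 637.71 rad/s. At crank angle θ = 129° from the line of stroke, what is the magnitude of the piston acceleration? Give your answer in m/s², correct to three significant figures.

ω = 637.7 rad/s
x(θ) = r cosθ + √(L² − r² sin²θ); with ω constant, a = ω²·d²x/dθ².
d²x/dθ² = −r cosθ − r²(cos2θ)/√u − r⁴ sin²2θ/(4u^{3/2}),  u = L² − r² sin²θ = 0.0229506 m².
Substituting r = 0.0356 m, L = 0.154 m, θ = 129°: d²x/dθ² = +0.024033 m.
a = ω²·d²x/dθ² = (637.7)²·(+0.024033) = +9773.4 m/s²;  |a| = 9773.4 m/s².

9770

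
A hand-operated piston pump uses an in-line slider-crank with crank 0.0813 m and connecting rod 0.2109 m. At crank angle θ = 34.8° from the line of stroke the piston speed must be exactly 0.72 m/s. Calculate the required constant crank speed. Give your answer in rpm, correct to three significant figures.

For an in-line slider-crank, |v_piston| = rω|sinθ|·[1 + r cosθ/√(L² − r² sin²θ)].
With r = 0.0813 m, L = 0.2109 m, θ = 34.8°: the bracketed kinematic factor |dx/dθ| = 0.061455 m.
ω = v/|dx/dθ| = 0.72/0.061455 = 11.716 rad/s.
N = 60ω/(2π) = 111.88 rpm.

112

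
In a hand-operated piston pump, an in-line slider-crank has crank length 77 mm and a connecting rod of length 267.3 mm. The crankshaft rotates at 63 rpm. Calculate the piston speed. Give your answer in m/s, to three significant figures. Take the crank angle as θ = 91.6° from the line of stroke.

0.504

ω = 2π·63/60 = 6.597 rad/s
For an in-line slider-crank, x = r cosθ + √(L² − r² sin²θ), so v = −rω sinθ·[1 + r cosθ/√(L² − r² sin²θ)].
With r = 0.077 m, L = 0.2673 m, θ = 91.6°: √(L² − r² sin²θ) = 0.25598 m.
v = −0.077·6.597·0.99961·[1 + 0.077·-0.02792/0.25598] = -0.50353 m/s.
|v| = 0.50353 m/s.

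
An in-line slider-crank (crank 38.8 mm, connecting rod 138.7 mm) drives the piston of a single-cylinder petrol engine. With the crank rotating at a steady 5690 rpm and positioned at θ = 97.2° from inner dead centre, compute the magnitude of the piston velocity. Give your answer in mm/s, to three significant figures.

22100

ω = 2π·5690/60 = 595.9 rad/s
For an in-line slider-crank, x = r cosθ + √(L² − r² sin²θ), so v = −rω sinθ·[1 + r cosθ/√(L² − r² sin²θ)].
With r = 0.0388 m, L = 0.1387 m, θ = 97.2°: √(L² − r² sin²θ) = 0.13325 m.
v = −0.0388·595.9·0.99211·[1 + 0.0388·-0.12533/0.13325] = -22.1 m/s.
|v| = 22.1 m/s = 22100 mm/s.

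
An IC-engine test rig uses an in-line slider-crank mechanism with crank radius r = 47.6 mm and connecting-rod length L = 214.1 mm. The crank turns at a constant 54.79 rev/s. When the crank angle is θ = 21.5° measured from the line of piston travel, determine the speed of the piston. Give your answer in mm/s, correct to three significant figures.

7250

ω = 2π·54.8 = 344.3 rad/s
For an in-line slider-crank, x = r cosθ + √(L² − r² sin²θ), so v = −rω sinθ·[1 + r cosθ/√(L² − r² sin²θ)].
With r = 0.0476 m, L = 0.2141 m, θ = 21.5°: √(L² − r² sin²θ) = 0.21339 m.
v = −0.0476·344.3·0.36650·[1 + 0.0476·0.93042/0.21339] = -7.2522 m/s.
|v| = 7.2522 m/s = 7252.2 mm/s.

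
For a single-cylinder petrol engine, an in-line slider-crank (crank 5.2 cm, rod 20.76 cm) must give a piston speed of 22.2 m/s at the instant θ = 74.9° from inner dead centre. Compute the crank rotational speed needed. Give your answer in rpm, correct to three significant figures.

For an in-line slider-crank, |v_piston| = rω|sinθ|·[1 + r cosθ/√(L² − r² sin²θ)].
With r = 0.052 m, L = 0.2076 m, θ = 74.9°: the bracketed kinematic factor |dx/dθ| = 0.053581 m.
ω = v/|dx/dθ| = 22.2/0.053581 = 414.33 rad/s.
N = 60ω/(2π) = 3956.5 rpm.

3960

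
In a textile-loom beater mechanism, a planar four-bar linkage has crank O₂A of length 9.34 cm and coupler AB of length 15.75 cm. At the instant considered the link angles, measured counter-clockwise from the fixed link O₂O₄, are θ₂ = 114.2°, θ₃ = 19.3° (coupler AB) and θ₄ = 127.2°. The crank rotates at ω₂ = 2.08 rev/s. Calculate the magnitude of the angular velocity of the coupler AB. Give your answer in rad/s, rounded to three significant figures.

1.83

ω₂ = 13.07 rad/s (from 2.08 rev/s).
Differentiating the loop-closure r₂e^{iθ₂}+r₃e^{iθ₃}=r₁+r₄e^{iθ₄} gives r₂ω₂e^{iθ₂}+r₃ω₃e^{iθ₃}=r₄ω₄e^{iθ₄}.
Eliminating the other unknown: ω₃ = r₂ω₂ sin(θ₄−θ₂) / [r₃ sin(θ₃−θ₄)].
Numerator sine = +0.22495; denominator sine = -0.95159.
Result = 0.0934·13.07·(+0.22495) / (0.1575·(-0.95159)) = -1.8321 rad/s; magnitude 1.8321 rad/s.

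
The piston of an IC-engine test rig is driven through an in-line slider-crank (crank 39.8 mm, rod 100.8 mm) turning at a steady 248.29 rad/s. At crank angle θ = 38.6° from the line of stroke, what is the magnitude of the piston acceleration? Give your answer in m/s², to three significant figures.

ω = 248.3 rad/s
x(θ) = r cosθ + √(L² − r² sin²θ); with ω constant, a = ω²·d²x/dθ².
d²x/dθ² = −r cosθ − r²(cos2θ)/√u − r⁴ sin²2θ/(4u^{3/2}),  u = L² − r² sin²θ = 0.00954409 m².
Substituting r = 0.0398 m, L = 0.1008 m, θ = 38.6°: d²x/dθ² = -0.035337 m.
a = ω²·d²x/dθ² = (248.3)²·(-0.035337) = -2178.4 m/s²;  |a| = 2178.4 m/s².

2180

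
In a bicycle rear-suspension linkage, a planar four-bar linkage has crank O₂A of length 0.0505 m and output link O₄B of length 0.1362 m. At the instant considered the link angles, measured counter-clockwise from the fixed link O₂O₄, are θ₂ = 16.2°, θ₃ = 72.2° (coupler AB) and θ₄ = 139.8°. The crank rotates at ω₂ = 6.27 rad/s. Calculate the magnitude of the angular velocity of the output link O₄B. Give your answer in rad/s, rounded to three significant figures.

2.08

ω₂ = 6.27 rad/s
Differentiating the loop-closure r₂e^{iθ₂}+r₃e^{iθ₃}=r₁+r₄e^{iθ₄} gives r₂ω₂e^{iθ₂}+r₃ω₃e^{iθ₃}=r₄ω₄e^{iθ₄}.
Eliminating the other unknown: ω₄ = r₂ω₂ sin(θ₂−θ₃) / [r₄ sin(θ₄−θ₃)].
Numerator sine = -0.82904; denominator sine = +0.92455.
Result = 0.0505·6.27·(-0.82904) / (0.1362·(+0.92455)) = -2.0846 rad/s; magnitude 2.0846 rad/s.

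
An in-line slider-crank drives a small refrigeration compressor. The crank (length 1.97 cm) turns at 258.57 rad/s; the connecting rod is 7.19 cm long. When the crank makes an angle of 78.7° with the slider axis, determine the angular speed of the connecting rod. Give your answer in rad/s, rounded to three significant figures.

14.4

ω = 258.6 rad/s
The rod makes angle φ with the slider axis where L sinφ = r sinθ; differentiating, L cosφ·φ̇ = r ω cosθ.
L cosφ = √(L² − r² sin²θ) = 0.069256 m.
|ω_rod| = r ω |cosθ| / √(L² − r² sin²θ) = 0.0197·258.6·0.19595/0.069256 = 14.412 rad/s.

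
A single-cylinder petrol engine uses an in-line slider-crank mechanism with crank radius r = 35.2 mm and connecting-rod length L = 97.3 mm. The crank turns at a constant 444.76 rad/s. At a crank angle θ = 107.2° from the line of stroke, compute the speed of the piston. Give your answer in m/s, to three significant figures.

ω = 444.8 rad/s
For an in-line slider-crank, x = r cosθ + √(L² − r² sin²θ), so v = −rω sinθ·[1 + r cosθ/√(L² − r² sin²θ)].
With r = 0.0352 m, L = 0.0973 m, θ = 107.2°: √(L² − r² sin²θ) = 0.091305 m.
v = −0.0352·444.8·0.95528·[1 + 0.0352·-0.29571/0.091305] = -13.25 m/s.
|v| = 13.25 m/s.

13.3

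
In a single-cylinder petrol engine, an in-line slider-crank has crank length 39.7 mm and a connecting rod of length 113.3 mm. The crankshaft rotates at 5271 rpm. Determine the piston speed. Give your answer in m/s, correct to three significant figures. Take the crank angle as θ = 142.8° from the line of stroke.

9.47

ω = 2π·5271/60 = 552 rad/s
For an in-line slider-crank, x = r cosθ + √(L² − r² sin²θ), so v = −rω sinθ·[1 + r cosθ/√(L² − r² sin²θ)].
With r = 0.0397 m, L = 0.1133 m, θ = 142.8°: √(L² − r² sin²θ) = 0.11073 m.
v = −0.0397·552·0.60460·[1 + 0.0397·-0.79653/0.11073] = -9.4652 m/s.
|v| = 9.4652 m/s.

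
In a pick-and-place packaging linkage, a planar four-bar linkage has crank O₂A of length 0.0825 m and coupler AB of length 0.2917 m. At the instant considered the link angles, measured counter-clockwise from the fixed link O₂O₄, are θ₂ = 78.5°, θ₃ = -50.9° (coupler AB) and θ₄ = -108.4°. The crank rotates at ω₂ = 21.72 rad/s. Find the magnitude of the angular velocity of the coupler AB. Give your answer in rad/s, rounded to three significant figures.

0.875

ω₂ = 21.72 rad/s
Differentiating the loop-closure r₂e^{iθ₂}+r₃e^{iθ₃}=r₁+r₄e^{iθ₄} gives r₂ω₂e^{iθ₂}+r₃ω₃e^{iθ₃}=r₄ω₄e^{iθ₄}.
Eliminating the other unknown: ω₃ = r₂ω₂ sin(θ₄−θ₂) / [r₃ sin(θ₃−θ₄)].
Numerator sine = +0.12014; denominator sine = +0.84339.
Result = 0.0825·21.72·(+0.12014) / (0.2917·(+0.84339)) = +0.87503 rad/s; magnitude 0.87503 rad/s.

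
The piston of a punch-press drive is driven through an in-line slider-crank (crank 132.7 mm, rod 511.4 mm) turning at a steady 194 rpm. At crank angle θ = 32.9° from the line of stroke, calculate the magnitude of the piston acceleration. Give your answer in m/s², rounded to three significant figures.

ω = 2π·194/60 = 20.32 rad/s
x(θ) = r cosθ + √(L² − r² sin²θ); with ω constant, a = ω²·d²x/dθ².
d²x/dθ² = −r cosθ − r²(cos2θ)/√u − r⁴ sin²2θ/(4u^{3/2}),  u = L² − r² sin²θ = 0.256335 m².
Substituting r = 0.1327 m, L = 0.5114 m, θ = 32.9°: d²x/dθ² = -0.12617 m.
a = ω²·d²x/dθ² = (20.32)²·(-0.12617) = -52.074 m/s²;  |a| = 52.074 m/s².

52.1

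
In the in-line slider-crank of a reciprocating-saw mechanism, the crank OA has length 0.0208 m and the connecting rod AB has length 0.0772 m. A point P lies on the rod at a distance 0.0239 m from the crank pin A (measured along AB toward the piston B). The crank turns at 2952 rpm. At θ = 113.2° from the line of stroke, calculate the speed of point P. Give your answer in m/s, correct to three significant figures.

ω = 309.1 rad/s.  Crank-pin speed |V_A| = rω = 6.43 m/s, perpendicular to OA.
Rod angle: sinφ = −(r/L) sinθ ⇒ φ = -14.338°; ω_rod = −rω cosθ/√(L²−r²sin²θ) = +33.866 rad/s.
V_P = V_A + ω_rod × AP, with AP = 0.0239 m along the rod.
Components: V_Px = −rω sinθ − a·ω_rod·sinφ = -5.7096 m/s;  V_Py = rω cosθ + a·ω_rod·cosφ = -1.7488 m/s.
|V_P| = √(V_Px² + V_Py²) = 5.9714 m/s.

5.97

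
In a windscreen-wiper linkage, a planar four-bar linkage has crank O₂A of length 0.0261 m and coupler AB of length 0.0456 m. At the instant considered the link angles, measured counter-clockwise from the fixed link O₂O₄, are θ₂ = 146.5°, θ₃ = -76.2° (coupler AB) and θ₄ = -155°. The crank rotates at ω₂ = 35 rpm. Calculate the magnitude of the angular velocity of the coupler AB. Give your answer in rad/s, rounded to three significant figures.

1.82

ω₂ = 3.665 rad/s (from 35 rpm).
Differentiating the loop-closure r₂e^{iθ₂}+r₃e^{iθ₃}=r₁+r₄e^{iθ₄} gives r₂ω₂e^{iθ₂}+r₃ω₃e^{iθ₃}=r₄ω₄e^{iθ₄}.
Eliminating the other unknown: ω₃ = r₂ω₂ sin(θ₄−θ₂) / [r₃ sin(θ₃−θ₄)].
Numerator sine = +0.85264; denominator sine = +0.98096.
Result = 0.0261·3.665·(+0.85264) / (0.0456·(+0.98096)) = +1.8234 rad/s; magnitude 1.8234 rad/s.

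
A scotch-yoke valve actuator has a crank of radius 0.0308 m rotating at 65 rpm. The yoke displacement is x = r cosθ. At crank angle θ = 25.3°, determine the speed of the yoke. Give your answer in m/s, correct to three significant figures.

ω = 6.807 rad/s (from 65 rpm).
x = r cosθ ⇒ ẋ = −rω sinθ.
|v| = rω|sinθ| = 0.0308·6.807·|sin 25.3°| = 0.089595 m/s.

0.0896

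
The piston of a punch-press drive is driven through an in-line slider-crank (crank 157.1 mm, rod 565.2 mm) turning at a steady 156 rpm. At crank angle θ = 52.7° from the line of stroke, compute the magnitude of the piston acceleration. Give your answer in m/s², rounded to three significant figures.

ω = 2π·156/60 = 16.34 rad/s
x(θ) = r cosθ + √(L² − r² sin²θ); with ω constant, a = ω²·d²x/dθ².
d²x/dθ² = −r cosθ − r²(cos2θ)/√u − r⁴ sin²2θ/(4u^{3/2}),  u = L² − r² sin²θ = 0.303834 m².
Substituting r = 0.1571 m, L = 0.5652 m, θ = 52.7°: d²x/dθ² = -0.084156 m.
a = ω²·d²x/dθ² = (16.34)²·(-0.084156) = -22.459 m/s²;  |a| = 22.459 m/s².

22.5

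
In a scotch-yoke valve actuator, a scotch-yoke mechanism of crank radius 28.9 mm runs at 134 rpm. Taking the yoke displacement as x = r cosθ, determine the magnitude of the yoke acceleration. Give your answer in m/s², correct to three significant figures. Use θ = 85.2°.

ω = 14.03 rad/s (from 134 rpm).
x = r cosθ ⇒ ẍ = −rω² cosθ (ω constant).
|a| = rω²|cosθ| = 0.0289·(14.03)²·|cos 85.2°| = 0.47618 m/s².

0.476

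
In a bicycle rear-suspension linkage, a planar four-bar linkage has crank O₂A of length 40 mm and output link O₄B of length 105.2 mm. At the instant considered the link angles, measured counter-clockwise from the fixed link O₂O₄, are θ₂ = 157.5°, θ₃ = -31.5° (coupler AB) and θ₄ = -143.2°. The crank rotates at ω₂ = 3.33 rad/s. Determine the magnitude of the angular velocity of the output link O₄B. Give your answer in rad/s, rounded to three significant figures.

0.213

ω₂ = 3.33 rad/s
Differentiating the loop-closure r₂e^{iθ₂}+r₃e^{iθ₃}=r₁+r₄e^{iθ₄} gives r₂ω₂e^{iθ₂}+r₃ω₃e^{iθ₃}=r₄ω₄e^{iθ₄}.
Eliminating the other unknown: ω₄ = r₂ω₂ sin(θ₂−θ₃) / [r₄ sin(θ₄−θ₃)].
Numerator sine = -0.15643; denominator sine = -0.92913.
Result = 0.04·3.33·(-0.15643) / (0.1052·(-0.92913)) = +0.21318 rad/s; magnitude 0.21318 rad/s.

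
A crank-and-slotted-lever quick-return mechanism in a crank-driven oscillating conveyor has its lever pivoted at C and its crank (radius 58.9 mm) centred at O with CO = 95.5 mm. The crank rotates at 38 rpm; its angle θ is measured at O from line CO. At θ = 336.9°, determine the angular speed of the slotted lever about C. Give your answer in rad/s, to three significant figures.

ω = 3.979 rad/s (from 38 rpm).
Crank pin A relative to C: A = (d + r cosθ, r sinθ); lever angle φ = atan2(r sinθ, d + r cosθ).
Differentiating tanφ: φ̇ = rω(d cosθ + r)/(d² + r² + 2dr cosθ).
d² + r² + 2dr cosθ = |CA|² = 0.0229374 m²;  d cosθ + r = +0.14674 m.
|ω_lever| = |0.0589·3.979·+0.14674| / 0.0229374 = 1.4995 rad/s.

1.50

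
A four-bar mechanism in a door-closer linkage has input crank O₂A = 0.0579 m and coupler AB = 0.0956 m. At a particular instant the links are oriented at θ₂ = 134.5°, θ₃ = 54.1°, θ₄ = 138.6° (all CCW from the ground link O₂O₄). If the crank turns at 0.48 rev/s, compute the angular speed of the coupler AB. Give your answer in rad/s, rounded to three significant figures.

0.131

ω₂ = 3.016 rad/s (from 0.48 rev/s).
Differentiating the loop-closure r₂e^{iθ₂}+r₃e^{iθ₃}=r₁+r₄e^{iθ₄} gives r₂ω₂e^{iθ₂}+r₃ω₃e^{iθ₃}=r₄ω₄e^{iθ₄}.
Eliminating the other unknown: ω₃ = r₂ω₂ sin(θ₄−θ₂) / [r₃ sin(θ₃−θ₄)].
Numerator sine = +0.07150; denominator sine = -0.99540.
Result = 0.0579·3.016·(+0.07150) / (0.0956·(-0.99540)) = -0.1312 rad/s; magnitude 0.1312 rad/s.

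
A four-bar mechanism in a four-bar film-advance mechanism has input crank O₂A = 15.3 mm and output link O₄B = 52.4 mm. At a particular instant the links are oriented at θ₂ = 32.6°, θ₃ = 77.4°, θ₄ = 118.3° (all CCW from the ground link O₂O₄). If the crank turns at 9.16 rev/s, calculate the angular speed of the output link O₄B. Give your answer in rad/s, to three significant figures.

18.1

ω₂ = 57.55 rad/s (from 9.16 rev/s).
Differentiating the loop-closure r₂e^{iθ₂}+r₃e^{iθ₃}=r₁+r₄e^{iθ₄} gives r₂ω₂e^{iθ₂}+r₃ω₃e^{iθ₃}=r₄ω₄e^{iθ₄}.
Eliminating the other unknown: ω₄ = r₂ω₂ sin(θ₂−θ₃) / [r₄ sin(θ₄−θ₃)].
Numerator sine = -0.70463; denominator sine = +0.65474.
Result = 0.0153·57.55·(-0.70463) / (0.0524·(+0.65474)) = -18.085 rad/s; magnitude 18.085 rad/s.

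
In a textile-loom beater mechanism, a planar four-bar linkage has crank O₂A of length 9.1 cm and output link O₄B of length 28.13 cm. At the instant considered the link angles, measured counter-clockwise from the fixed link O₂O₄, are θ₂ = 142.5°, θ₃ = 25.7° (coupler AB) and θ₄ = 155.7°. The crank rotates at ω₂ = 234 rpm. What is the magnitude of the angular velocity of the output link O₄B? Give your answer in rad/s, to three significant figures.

9.24

ω₂ = 24.5 rad/s (from 234 rpm).
Differentiating the loop-closure r₂e^{iθ₂}+r₃e^{iθ₃}=r₁+r₄e^{iθ₄} gives r₂ω₂e^{iθ₂}+r₃ω₃e^{iθ₃}=r₄ω₄e^{iθ₄}.
Eliminating the other unknown: ω₄ = r₂ω₂ sin(θ₂−θ₃) / [r₄ sin(θ₄−θ₃)].
Numerator sine = +0.89259; denominator sine = +0.76604.
Result = 0.091·24.5·(+0.89259) / (0.2813·(+0.76604)) = +9.2366 rad/s; magnitude 9.2366 rad/s.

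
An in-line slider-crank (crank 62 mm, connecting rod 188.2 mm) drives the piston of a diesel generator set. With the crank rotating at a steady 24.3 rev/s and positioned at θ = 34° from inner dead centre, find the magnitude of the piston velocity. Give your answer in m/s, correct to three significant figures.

6.76

ω = 2π·24.3 = 152.7 rad/s
For an in-line slider-crank, x = r cosθ + √(L² − r² sin²θ), so v = −rω sinθ·[1 + r cosθ/√(L² − r² sin²θ)].
With r = 0.062 m, L = 0.1882 m, θ = 34°: √(L² − r² sin²θ) = 0.18498 m.
v = −0.062·152.7·0.55919·[1 + 0.062·0.82904/0.18498] = -6.7644 m/s.
|v| = 6.7644 m/s.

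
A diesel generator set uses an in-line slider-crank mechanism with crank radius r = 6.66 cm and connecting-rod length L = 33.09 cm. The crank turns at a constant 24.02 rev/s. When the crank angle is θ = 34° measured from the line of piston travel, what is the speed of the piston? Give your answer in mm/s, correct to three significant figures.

6560

ω = 2π·24 = 150.9 rad/s
For an in-line slider-crank, x = r cosθ + √(L² − r² sin²θ), so v = −rω sinθ·[1 + r cosθ/√(L² − r² sin²θ)].
With r = 0.0666 m, L = 0.3309 m, θ = 34°: √(L² − r² sin²θ) = 0.3288 m.
v = −0.0666·150.9·0.55919·[1 + 0.0666·0.82904/0.3288] = -6.5645 m/s.
|v| = 6.5645 m/s = 6564.5 mm/s.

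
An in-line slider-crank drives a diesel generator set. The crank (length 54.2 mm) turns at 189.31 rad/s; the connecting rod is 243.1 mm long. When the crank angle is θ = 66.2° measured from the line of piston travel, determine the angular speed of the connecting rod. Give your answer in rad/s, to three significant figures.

ω = 189.3 rad/s
The rod makes angle φ with the slider axis where L sinφ = r sinθ; differentiating, L cosφ·φ̇ = r ω cosθ.
L cosφ = √(L² − r² sin²θ) = 0.23799 m.
|ω_rod| = r ω |cosθ| / √(L² − r² sin²θ) = 0.0542·189.3·0.40355/0.23799 = 17.398 rad/s.

17.4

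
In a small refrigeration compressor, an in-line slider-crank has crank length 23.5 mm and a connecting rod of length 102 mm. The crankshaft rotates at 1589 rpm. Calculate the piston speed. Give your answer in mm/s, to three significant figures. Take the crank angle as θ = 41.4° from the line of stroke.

3040

ω = 2π·1589/60 = 166.4 rad/s
For an in-line slider-crank, x = r cosθ + √(L² − r² sin²θ), so v = −rω sinθ·[1 + r cosθ/√(L² − r² sin²θ)].
With r = 0.0235 m, L = 0.102 m, θ = 41.4°: √(L² − r² sin²θ) = 0.10081 m.
v = −0.0235·166.4·0.66131·[1 + 0.0235·0.75011/0.10081] = -3.0382 m/s.
|v| = 3.0382 m/s = 3038.2 mm/s.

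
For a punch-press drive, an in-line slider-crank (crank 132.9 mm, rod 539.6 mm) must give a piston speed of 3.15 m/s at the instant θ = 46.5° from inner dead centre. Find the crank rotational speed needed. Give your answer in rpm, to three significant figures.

266

For an in-line slider-crank, |v_piston| = rω|sinθ|·[1 + r cosθ/√(L² − r² sin²θ)].
With r = 0.1329 m, L = 0.5396 m, θ = 46.5°: the bracketed kinematic factor |dx/dθ| = 0.11301 m.
ω = v/|dx/dθ| = 3.15/0.11301 = 27.873 rad/s.
N = 60ω/(2π) = 266.17 rpm.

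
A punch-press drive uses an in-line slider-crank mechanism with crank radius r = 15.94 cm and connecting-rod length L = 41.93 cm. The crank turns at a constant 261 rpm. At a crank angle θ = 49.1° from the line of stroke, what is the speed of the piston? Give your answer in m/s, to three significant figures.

4.15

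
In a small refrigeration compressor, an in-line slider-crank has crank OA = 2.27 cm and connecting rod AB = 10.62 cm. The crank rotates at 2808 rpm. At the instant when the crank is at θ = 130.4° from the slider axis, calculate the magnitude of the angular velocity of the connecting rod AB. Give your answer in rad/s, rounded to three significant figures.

ω = 294.1 rad/s (converted from 2808 rpm).
The rod makes angle φ with the slider axis where L sinφ = r sinθ; differentiating, L cosφ·φ̇ = r ω cosθ.
L cosφ = √(L² − r² sin²θ) = 0.10478 m.
|ω_rod| = r ω |cosθ| / √(L² − r² sin²θ) = 0.0227·294.1·0.64812/0.10478 = 41.287 rad/s.

41.3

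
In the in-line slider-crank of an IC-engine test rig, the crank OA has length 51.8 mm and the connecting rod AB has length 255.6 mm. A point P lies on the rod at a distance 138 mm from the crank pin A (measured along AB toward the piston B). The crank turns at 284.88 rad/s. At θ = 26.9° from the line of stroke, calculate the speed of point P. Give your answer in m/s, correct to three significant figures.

9.51

ω = 284.9 rad/s.  Crank-pin speed |V_A| = rω = 14.757 m/s, perpendicular to OA.
Rod angle: sinφ = −(r/L) sinθ ⇒ φ = -5.261°; ω_rod = −rω cosθ/√(L²−r²sin²θ) = -51.705 rad/s.
V_P = V_A + ω_rod × AP, with AP = 0.138 m along the rod.
Components: V_Px = −rω sinθ − a·ω_rod·sinφ = -7.3307 m/s;  V_Py = rω cosθ + a·ω_rod·cosφ = +6.0549 m/s.
|V_P| = √(V_Px² + V_Py²) = 9.5079 m/s.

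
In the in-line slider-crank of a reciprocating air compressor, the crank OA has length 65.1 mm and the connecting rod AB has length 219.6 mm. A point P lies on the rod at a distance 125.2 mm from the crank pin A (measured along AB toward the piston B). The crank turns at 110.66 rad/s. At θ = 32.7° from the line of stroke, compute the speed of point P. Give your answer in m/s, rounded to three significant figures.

ω = 110.7 rad/s.  Crank-pin speed |V_A| = rω = 7.204 m/s, perpendicular to OA.
Rod angle: sinφ = −(r/L) sinθ ⇒ φ = -9.216°; ω_rod = −rω cosθ/√(L²−r²sin²θ) = -27.967 rad/s.
V_P = V_A + ω_rod × AP, with AP = 0.1252 m along the rod.
Components: V_Px = −rω sinθ − a·ω_rod·sinφ = -4.4526 m/s;  V_Py = rω cosθ + a·ω_rod·cosφ = +2.606 m/s.
|V_P| = √(V_Px² + V_Py²) = 5.1592 m/s.

5.16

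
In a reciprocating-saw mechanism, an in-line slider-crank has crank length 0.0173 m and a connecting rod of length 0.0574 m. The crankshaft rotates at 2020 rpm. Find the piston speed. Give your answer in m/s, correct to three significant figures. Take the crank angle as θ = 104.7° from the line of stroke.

ω = 2π·2020/60 = 211.5 rad/s
For an in-line slider-crank, x = r cosθ + √(L² − r² sin²θ), so v = −rω sinθ·[1 + r cosθ/√(L² − r² sin²θ)].
With r = 0.0173 m, L = 0.0574 m, θ = 104.7°: √(L² − r² sin²θ) = 0.054907 m.
v = −0.0173·211.5·0.96727·[1 + 0.0173·-0.25376/0.054907] = -3.2567 m/s.
|v| = 3.2567 m/s.

3.26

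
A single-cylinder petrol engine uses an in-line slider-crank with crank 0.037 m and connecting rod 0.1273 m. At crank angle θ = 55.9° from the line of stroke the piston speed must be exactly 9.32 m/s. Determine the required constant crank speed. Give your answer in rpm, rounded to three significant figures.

2490

For an in-line slider-crank, |v_piston| = rω|sinθ|·[1 + r cosθ/√(L² − r² sin²θ)].
With r = 0.037 m, L = 0.1273 m, θ = 55.9°: the bracketed kinematic factor |dx/dθ| = 0.035782 m.
ω = v/|dx/dθ| = 9.32/0.035782 = 260.47 rad/s.
N = 60ω/(2π) = 2487.3 rpm.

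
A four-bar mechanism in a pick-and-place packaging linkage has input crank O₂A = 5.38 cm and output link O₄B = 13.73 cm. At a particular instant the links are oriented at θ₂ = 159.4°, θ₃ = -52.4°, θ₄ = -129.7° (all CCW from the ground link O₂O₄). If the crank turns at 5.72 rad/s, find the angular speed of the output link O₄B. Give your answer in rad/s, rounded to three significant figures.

1.21

ω₂ = 5.72 rad/s
Differentiating the loop-closure r₂e^{iθ₂}+r₃e^{iθ₃}=r₁+r₄e^{iθ₄} gives r₂ω₂e^{iθ₂}+r₃ω₃e^{iθ₃}=r₄ω₄e^{iθ₄}.
Eliminating the other unknown: ω₄ = r₂ω₂ sin(θ₂−θ₃) / [r₄ sin(θ₄−θ₃)].
Numerator sine = -0.52696; denominator sine = -0.97553.
Result = 0.0538·5.72·(-0.52696) / (0.1373·(-0.97553)) = +1.2107 rad/s; magnitude 1.2107 rad/s.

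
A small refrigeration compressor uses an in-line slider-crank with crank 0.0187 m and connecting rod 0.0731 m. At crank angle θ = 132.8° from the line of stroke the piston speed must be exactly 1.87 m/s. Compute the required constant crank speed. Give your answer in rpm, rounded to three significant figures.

1580

For an in-line slider-crank, |v_piston| = rω|sinθ|·[1 + r cosθ/√(L² − r² sin²θ)].
With r = 0.0187 m, L = 0.0731 m, θ = 132.8°: the bracketed kinematic factor |dx/dθ| = 0.011293 m.
ω = v/|dx/dθ| = 1.87/0.011293 = 165.59 rad/s.
N = 60ω/(2π) = 1581.3 rpm.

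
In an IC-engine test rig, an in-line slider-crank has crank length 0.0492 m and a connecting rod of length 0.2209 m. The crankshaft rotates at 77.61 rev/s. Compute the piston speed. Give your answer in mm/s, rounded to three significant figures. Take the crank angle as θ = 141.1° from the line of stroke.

12400

ω = 2π·77.6 = 487.6 rad/s
For an in-line slider-crank, x = r cosθ + √(L² − r² sin²θ), so v = −rω sinθ·[1 + r cosθ/√(L² − r² sin²θ)].
With r = 0.0492 m, L = 0.2209 m, θ = 141.1°: √(L² − r² sin²θ) = 0.21873 m.
v = −0.0492·487.6·0.62796·[1 + 0.0492·-0.77824/0.21873] = -12.429 m/s.
|v| = 12.429 m/s = 12429 mm/s.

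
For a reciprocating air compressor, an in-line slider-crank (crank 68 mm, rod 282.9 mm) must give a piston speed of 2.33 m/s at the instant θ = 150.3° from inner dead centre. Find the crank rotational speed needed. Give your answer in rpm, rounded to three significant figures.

For an in-line slider-crank, |v_piston| = rω|sinθ|·[1 + r cosθ/√(L² − r² sin²θ)].
With r = 0.068 m, L = 0.2829 m, θ = 150.3°: the bracketed kinematic factor |dx/dθ| = 0.026606 m.
ω = v/|dx/dθ| = 2.33/0.026606 = 87.573 rad/s.
N = 60ω/(2π) = 836.26 rpm.

836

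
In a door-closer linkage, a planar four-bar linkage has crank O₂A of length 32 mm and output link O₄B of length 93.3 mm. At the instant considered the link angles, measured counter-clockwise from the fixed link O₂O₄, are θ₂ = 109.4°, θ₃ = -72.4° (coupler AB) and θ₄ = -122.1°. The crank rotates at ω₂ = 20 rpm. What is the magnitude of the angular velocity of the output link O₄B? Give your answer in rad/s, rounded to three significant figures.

0.0296

ω₂ = 2.094 rad/s (from 20 rpm).
Differentiating the loop-closure r₂e^{iθ₂}+r₃e^{iθ₃}=r₁+r₄e^{iθ₄} gives r₂ω₂e^{iθ₂}+r₃ω₃e^{iθ₃}=r₄ω₄e^{iθ₄}.
Eliminating the other unknown: ω₄ = r₂ω₂ sin(θ₂−θ₃) / [r₄ sin(θ₄−θ₃)].
Numerator sine = -0.03141; denominator sine = -0.76267.
Result = 0.032·2.094·(-0.03141) / (0.0933·(-0.76267)) = +0.029585 rad/s; magnitude 0.029585 rad/s.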